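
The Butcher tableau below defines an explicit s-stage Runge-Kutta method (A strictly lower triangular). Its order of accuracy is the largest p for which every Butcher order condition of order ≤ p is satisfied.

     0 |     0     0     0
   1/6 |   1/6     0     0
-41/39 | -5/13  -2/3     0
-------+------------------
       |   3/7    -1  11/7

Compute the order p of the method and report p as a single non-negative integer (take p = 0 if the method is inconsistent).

1

b = (3/7, -1, 11/7)
c = (0, 1/6, -41/39)
Ac = (0, 0, -1/9)
Σ b_i: 3/7·1 + (-1)·1 + 11/7·1 = 1 ✓
b·c: (-1)·1/6 + 11/7·(-41/39) = -331/182 ≠ 1/2 ⇒ order 1.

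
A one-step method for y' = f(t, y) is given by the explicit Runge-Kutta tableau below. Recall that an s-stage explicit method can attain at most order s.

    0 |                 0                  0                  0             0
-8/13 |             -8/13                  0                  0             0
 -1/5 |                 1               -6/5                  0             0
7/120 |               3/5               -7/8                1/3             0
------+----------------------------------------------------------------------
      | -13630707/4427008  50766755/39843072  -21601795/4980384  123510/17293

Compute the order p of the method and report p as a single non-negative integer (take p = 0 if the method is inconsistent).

3

b = (-13630707/4427008, 50766755/39843072, -21601795/4980384, 123510/17293)
c = (0, -8/13, -1/5, 7/120)
Ac = (0, 0, 48/65, 92/195)
Σ b_i: (-13630707/4427008)·1 + 50766755/39843072·1 + (-21601795/4980384)·1 + 123510/17293·1 = 1 ✓
b·c: 50766755/39843072·(-8/13) + (-21601795/4980384)·(-1/5) + 123510/17293·7/120 = 1/2 ✓
b·c²: 50766755/39843072·64/169 + (-21601795/4980384)·1/25 + 123510/17293·49/14400 = 1/3 ✓
b·Ac: (-21601795/4980384)·48/65 + 123510/17293·92/195 = 1/6 ✓
b·c³: 50766755/39843072·(-512/2197) + (-21601795/4980384)·(-1/125) + 123510/17293·343/1728000 = -3377380961/12948998400 ≠ 1/4 ⇒ order 3.
b·(c∘Ac): (-21601795/4980384)·(-48/325) + 123510/17293·161/5850 = 1882011/2248090 ≠ 1/8
b·Ac²: (-21601795/4980384)·(-384/845) + 123510/17293·(-4031/12675) = -1012814/3372135 ≠ 1/12
b·A²c: 123510/17293·16/65 = 395232/224809 ≠ 1/24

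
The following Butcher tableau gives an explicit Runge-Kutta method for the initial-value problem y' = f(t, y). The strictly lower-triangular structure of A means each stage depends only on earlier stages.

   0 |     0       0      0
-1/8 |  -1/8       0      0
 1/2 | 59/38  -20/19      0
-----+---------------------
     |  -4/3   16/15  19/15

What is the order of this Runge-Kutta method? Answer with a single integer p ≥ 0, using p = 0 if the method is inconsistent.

3

b = (-4/3, 16/15, 19/15)
c = (0, -1/8, 1/2)
Ac = (0, 0, 5/38)
Σ b_i: (-4/3)·1 + 16/15·1 + 19/15·1 = 1 ✓
b·c: 16/15·(-1/8) + 19/15·1/2 = 1/2 ✓
b·c²: 16/15·1/64 + 19/15·1/4 = 1/3 ✓
b·Ac: 19/15·5/38 = 1/6 ✓; 3 stages ⇒ order 3.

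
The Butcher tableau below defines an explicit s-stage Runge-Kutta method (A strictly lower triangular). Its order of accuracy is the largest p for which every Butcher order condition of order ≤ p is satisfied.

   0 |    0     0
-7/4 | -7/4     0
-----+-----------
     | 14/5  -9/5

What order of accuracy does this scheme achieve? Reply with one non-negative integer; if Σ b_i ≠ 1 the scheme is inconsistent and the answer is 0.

1

b = (14/5, -9/5)
c = (0, -7/4)
Σ b_i: 14/5·1 + (-9/5)·1 = 1 ✓
b·c: (-9/5)·(-7/4) = 63/20 ≠ 1/2 ⇒ order 1.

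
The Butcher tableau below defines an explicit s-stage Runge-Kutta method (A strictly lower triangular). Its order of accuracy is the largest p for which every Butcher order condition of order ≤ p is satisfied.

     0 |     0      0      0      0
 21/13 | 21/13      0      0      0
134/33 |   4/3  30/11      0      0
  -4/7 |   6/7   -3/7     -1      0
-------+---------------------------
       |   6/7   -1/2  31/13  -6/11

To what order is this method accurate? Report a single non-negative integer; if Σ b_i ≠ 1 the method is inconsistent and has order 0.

b = (6/7, -1/2, 31/13, -6/11)
c = (0, 21/13, 134/33, -4/7)
Ac = (0, 0, 630/143, -2039/429)
Σ b_i: 6/7·1 + (-1/2)·1 + 31/13·1 + (-6/11)·1 = 4397/2002 ≠ 1 ⇒ order 0.

0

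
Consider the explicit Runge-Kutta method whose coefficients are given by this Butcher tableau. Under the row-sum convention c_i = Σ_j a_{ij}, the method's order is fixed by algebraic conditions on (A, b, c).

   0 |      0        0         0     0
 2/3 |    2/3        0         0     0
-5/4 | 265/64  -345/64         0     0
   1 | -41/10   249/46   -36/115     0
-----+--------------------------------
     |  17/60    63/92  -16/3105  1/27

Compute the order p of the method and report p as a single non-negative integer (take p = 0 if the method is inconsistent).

4

b = (17/60, 63/92, -16/3105, 1/27)
c = (0, 2/3, -5/4, 1)
Ac = (0, 0, -115/32, 4)
Σ b_i: 17/60·1 + 63/92·1 + (-16/3105)·1 + 1/27·1 = 1 ✓
b·c: 63/92·2/3 + (-16/3105)·(-5/4) + 1/27·1 = 1/2 ✓
b·c²: 63/92·4/9 + (-16/3105)·25/16 + 1/27·1 = 1/3 ✓
b·Ac: (-16/3105)·(-115/32) + 1/27·4 = 1/6 ✓
b·c³: 63/92·8/27 + (-16/3105)·(-125/64) + 1/27·1 = 1/4 ✓
b·(c∘Ac): (-16/3105)·575/128 + 1/27·4 = 1/8 ✓
b·Ac²: (-16/3105)·(-115/48) + 1/27·23/12 = 1/12 ✓
b·A²c: 1/27·9/8 = 1/24 ✓; 4 stages ⇒ order 4.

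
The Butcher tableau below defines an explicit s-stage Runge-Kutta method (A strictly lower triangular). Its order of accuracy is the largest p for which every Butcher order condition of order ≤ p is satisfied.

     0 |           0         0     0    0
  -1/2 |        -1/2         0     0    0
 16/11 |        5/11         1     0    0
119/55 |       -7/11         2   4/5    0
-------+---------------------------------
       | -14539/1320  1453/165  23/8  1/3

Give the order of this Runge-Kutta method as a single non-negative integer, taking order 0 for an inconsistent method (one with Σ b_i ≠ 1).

b = (-14539/1320, 1453/165, 23/8, 1/3)
c = (0, -1/2, 16/11, 119/55)
Ac = (0, 0, -1/2, 9/55)
Σ b_i: (-14539/1320)·1 + 1453/165·1 + 23/8·1 + 1/3·1 = 1 ✓
b·c: 1453/165·(-1/2) + 23/8·16/11 + 1/3·119/55 = 1/2 ✓
b·c²: 1453/165·1/4 + 23/8·256/121 + 1/3·14161/3025 = 357359/36300 ≠ 1/3 ⇒ order 2.
b·Ac: 23/8·(-1/2) + 1/3·9/55 = -1217/880 ≠ 1/6

2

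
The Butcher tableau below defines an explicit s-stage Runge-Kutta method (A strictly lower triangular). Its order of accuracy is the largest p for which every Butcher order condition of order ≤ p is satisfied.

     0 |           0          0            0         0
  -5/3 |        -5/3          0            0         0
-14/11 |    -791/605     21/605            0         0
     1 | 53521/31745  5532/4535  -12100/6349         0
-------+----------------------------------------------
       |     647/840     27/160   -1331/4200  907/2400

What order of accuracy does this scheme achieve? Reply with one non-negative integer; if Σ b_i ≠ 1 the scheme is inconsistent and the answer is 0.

4

b = (647/840, 27/160, -1331/4200, 907/2400)
c = (0, -5/3, -14/11, 1)
Ac = (0, 0, -7/121, 356/907)
Σ b_i: 647/840·1 + 27/160·1 + (-1331/4200)·1 + 907/2400·1 = 1 ✓
b·c: 27/160·(-5/3) + (-1331/4200)·(-14/11) + 907/2400·1 = 1/2 ✓
b·c²: 27/160·25/9 + (-1331/4200)·196/121 + 907/2400·1 = 1/3 ✓
b·Ac: (-1331/4200)·(-7/121) + 907/2400·356/907 = 1/6 ✓
b·c³: 27/160·(-125/27) + (-1331/4200)·(-2744/1331) + 907/2400·1 = 1/4 ✓
b·(c∘Ac): (-1331/4200)·98/1331 + 907/2400·356/907 = 1/8 ✓
b·Ac²: (-1331/4200)·35/363 + 907/2400·820/2721 = 1/12 ✓
b·A²c: 907/2400·100/907 = 1/24 ✓; 4 stages ⇒ order 4.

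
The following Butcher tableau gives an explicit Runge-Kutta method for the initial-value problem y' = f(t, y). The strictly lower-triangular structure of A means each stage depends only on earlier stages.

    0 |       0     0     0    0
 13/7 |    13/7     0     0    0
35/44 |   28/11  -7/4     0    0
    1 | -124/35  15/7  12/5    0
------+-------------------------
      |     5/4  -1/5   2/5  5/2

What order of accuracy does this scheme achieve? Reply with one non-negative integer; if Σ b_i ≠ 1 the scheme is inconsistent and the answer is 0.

b = (5/4, -1/5, 2/5, 5/2)
c = (0, 13/7, 35/44, 1)
Ac = (0, 0, -13/4, 3174/539)
Σ b_i: 5/4·1 + (-1/5)·1 + 2/5·1 + 5/2·1 = 79/20 ≠ 1 ⇒ order 0.

0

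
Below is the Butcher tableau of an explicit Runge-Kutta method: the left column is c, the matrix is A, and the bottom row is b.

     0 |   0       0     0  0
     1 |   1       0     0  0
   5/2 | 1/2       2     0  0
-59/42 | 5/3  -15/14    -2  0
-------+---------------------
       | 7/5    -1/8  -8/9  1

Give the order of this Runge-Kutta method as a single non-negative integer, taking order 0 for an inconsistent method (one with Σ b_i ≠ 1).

0

b = (7/5, -1/8, -8/9, 1)
c = (0, 1, 5/2, -59/42)
Ac = (0, 0, 2, -85/14)
Σ b_i: 7/5·1 + (-1/8)·1 + (-8/9)·1 + 1·1 = 499/360 ≠ 1 ⇒ order 0.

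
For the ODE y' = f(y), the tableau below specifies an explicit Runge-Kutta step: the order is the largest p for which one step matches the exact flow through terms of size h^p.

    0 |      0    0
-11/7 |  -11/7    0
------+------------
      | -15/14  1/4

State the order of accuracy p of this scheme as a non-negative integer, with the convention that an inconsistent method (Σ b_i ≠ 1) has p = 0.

b = (-15/14, 1/4)
c = (0, -11/7)
Σ b_i: (-15/14)·1 + 1/4·1 = -23/28 ≠ 1 ⇒ order 0.

0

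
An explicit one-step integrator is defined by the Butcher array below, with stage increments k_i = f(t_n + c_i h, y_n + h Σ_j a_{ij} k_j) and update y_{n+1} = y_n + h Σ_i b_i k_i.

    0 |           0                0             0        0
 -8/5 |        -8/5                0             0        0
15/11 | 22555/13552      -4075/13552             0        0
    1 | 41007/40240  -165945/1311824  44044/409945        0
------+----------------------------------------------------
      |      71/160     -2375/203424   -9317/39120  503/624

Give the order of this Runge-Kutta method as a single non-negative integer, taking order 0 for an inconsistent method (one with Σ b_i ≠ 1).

4

b = (71/160, -2375/203424, -9317/39120, 503/624)
c = (0, -8/5, 15/11, 1)
Ac = (0, 0, 815/1694, 351/1006)
Σ b_i: 71/160·1 + (-2375/203424)·1 + (-9317/39120)·1 + 503/624·1 = 1 ✓
b·c: (-2375/203424)·(-8/5) + (-9317/39120)·15/11 + 503/624·1 = 1/2 ✓
b·c²: (-2375/203424)·64/25 + (-9317/39120)·225/121 + 503/624·1 = 1/3 ✓
b·Ac: (-9317/39120)·815/1694 + 503/624·351/1006 = 1/6 ✓
b·c³: (-2375/203424)·(-512/125) + (-9317/39120)·3375/1331 + 503/624·1 = 1/4 ✓
b·(c∘Ac): (-9317/39120)·12225/18634 + 503/624·351/1006 = 1/8 ✓
b·Ac²: (-9317/39120)·(-652/847) + 503/624·(-312/2515) = 1/12 ✓
b·A²c: 503/624·26/503 = 1/24 ✓; 4 stages ⇒ order 4.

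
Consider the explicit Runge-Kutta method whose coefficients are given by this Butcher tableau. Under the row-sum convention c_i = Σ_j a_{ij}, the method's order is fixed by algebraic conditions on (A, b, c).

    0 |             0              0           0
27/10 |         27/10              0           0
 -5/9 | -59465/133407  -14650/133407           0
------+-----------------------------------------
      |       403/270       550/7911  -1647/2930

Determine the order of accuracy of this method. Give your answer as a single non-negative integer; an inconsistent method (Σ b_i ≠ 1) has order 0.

b = (403/270, 550/7911, -1647/2930)
c = (0, 27/10, -5/9)
Ac = (0, 0, -1465/4941)
Σ b_i: 403/270·1 + 550/7911·1 + (-1647/2930)·1 = 1 ✓
b·c: 550/7911·27/10 + (-1647/2930)·(-5/9) = 1/2 ✓
b·c²: 550/7911·729/100 + (-1647/2930)·25/81 = 1/3 ✓
b·Ac: (-1647/2930)·(-1465/4941) = 1/6 ✓; 3 stages ⇒ order 3.

3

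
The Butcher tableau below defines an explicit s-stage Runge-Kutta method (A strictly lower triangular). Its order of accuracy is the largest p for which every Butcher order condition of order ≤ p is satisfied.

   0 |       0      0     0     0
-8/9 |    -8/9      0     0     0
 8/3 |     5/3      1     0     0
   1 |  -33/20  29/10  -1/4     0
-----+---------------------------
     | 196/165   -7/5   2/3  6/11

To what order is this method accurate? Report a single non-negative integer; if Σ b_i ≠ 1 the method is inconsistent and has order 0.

b = (196/165, -7/5, 2/3, 6/11)
c = (0, -8/9, 8/3, 1)
Ac = (0, 0, -8/9, -146/45)
Σ b_i: 196/165·1 + (-7/5)·1 + 2/3·1 + 6/11·1 = 1 ✓
b·c: (-7/5)·(-8/9) + 2/3·8/3 + 6/11·1 = 1766/495 ≠ 1/2 ⇒ order 1.

1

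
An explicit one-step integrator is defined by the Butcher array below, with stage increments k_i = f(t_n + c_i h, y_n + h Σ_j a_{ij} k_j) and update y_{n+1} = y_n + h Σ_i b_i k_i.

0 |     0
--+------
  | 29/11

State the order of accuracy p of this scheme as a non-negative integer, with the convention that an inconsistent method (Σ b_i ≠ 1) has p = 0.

0

b = (29/11)
c = (0)
Σ b_i: 29/11·1 = 29/11 ≠ 1 ⇒ order 0.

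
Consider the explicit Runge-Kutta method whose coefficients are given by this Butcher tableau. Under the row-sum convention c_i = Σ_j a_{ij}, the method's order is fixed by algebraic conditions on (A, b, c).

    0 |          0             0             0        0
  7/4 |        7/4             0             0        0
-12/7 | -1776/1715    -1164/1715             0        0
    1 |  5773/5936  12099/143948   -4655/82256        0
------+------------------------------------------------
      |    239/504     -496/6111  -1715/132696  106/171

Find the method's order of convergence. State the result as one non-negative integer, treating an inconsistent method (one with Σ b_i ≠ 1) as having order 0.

4

b = (239/504, -496/6111, -1715/132696, 106/171)
c = (0, 7/4, -12/7, 1)
Ac = (0, 0, -291/245, 207/848)
Σ b_i: 239/504·1 + (-496/6111)·1 + (-1715/132696)·1 + 106/171·1 = 1 ✓
b·c: (-496/6111)·7/4 + (-1715/132696)·(-12/7) + 106/171·1 = 1/2 ✓
b·c²: (-496/6111)·49/16 + (-1715/132696)·144/49 + 106/171·1 = 1/3 ✓
b·Ac: (-1715/132696)·(-291/245) + 106/171·207/848 = 1/6 ✓
b·c³: (-496/6111)·343/64 + (-1715/132696)·(-1728/343) + 106/171·1 = 1/4 ✓
b·(c∘Ac): (-1715/132696)·3492/1715 + 106/171·207/848 = 1/8 ✓
b·Ac²: (-1715/132696)·(-291/140) + 106/171·309/3392 = 1/12 ✓
b·A²c: 106/171·57/848 = 1/24 ✓; 4 stages ⇒ order 4.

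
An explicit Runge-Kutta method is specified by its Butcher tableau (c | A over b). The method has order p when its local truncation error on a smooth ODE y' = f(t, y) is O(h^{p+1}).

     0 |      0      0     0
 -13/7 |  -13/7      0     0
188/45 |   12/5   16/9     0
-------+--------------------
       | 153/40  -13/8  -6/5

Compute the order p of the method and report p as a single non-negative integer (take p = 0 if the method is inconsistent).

1

b = (153/40, -13/8, -6/5)
c = (0, -13/7, 188/45)
Ac = (0, 0, -208/63)
Σ b_i: 153/40·1 + (-13/8)·1 + (-6/5)·1 = 1 ✓
b·c: (-13/8)·(-13/7) + (-6/5)·188/45 = -8381/4200 ≠ 1/2 ⇒ order 1.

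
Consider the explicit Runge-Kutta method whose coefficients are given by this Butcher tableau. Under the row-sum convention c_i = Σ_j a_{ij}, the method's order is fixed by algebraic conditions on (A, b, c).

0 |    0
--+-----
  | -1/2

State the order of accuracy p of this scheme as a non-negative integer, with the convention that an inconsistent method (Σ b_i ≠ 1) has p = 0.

b = (-1/2)
c = (0)
Σ b_i: (-1/2)·1 = -1/2 ≠ 1 ⇒ order 0.

0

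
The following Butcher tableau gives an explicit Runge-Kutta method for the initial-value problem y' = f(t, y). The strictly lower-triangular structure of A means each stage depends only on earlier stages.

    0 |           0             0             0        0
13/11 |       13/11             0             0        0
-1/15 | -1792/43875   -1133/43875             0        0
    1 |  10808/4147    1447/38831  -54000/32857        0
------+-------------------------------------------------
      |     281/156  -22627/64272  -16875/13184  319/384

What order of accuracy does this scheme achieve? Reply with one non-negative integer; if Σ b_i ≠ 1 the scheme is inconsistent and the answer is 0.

b = (281/156, -22627/64272, -16875/13184, 319/384)
c = (0, 13/11, -1/15, 1)
Ac = (0, 0, -103/3375, 49/319)
Σ b_i: 281/156·1 + (-22627/64272)·1 + (-16875/13184)·1 + 319/384·1 = 1 ✓
b·c: (-22627/64272)·13/11 + (-16875/13184)·(-1/15) + 319/384·1 = 1/2 ✓
b·c²: (-22627/64272)·169/121 + (-16875/13184)·1/225 + 319/384·1 = 1/3 ✓
b·Ac: (-16875/13184)·(-103/3375) + 319/384·49/319 = 1/6 ✓
b·c³: (-22627/64272)·2197/1331 + (-16875/13184)·(-1/3375) + 319/384·1 = 1/4 ✓
b·(c∘Ac): (-16875/13184)·103/50625 + 319/384·49/319 = 1/8 ✓
b·Ac²: (-16875/13184)·(-1339/37125) + 319/384·157/3509 = 1/12 ✓
b·A²c: 319/384·16/319 = 1/24 ✓; 4 stages ⇒ order 4.

4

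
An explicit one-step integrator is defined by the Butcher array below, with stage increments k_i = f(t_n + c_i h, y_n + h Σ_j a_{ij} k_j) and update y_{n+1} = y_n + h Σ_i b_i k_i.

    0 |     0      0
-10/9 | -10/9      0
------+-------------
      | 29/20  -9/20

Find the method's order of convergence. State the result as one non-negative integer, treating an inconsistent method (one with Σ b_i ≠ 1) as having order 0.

2

b = (29/20, -9/20)
c = (0, -10/9)
Σ b_i: 29/20·1 + (-9/20)·1 = 1 ✓
b·c: (-9/20)·(-10/9) = 1/2 ✓; 2 stages ⇒ order 2.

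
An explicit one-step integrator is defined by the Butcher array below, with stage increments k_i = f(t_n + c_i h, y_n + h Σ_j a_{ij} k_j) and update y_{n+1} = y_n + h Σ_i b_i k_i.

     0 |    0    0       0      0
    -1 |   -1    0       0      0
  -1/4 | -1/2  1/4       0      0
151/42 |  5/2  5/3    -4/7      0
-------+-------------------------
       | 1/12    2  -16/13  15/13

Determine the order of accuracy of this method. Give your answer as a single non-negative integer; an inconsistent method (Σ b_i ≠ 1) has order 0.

b = (1/12, 2, -16/13, 15/13)
c = (0, -1, -1/4, 151/42)
Ac = (0, 0, -1/4, -32/21)
Σ b_i: 1/12·1 + 2·1 + (-16/13)·1 + 15/13·1 = 313/156 ≠ 1 ⇒ order 0.

0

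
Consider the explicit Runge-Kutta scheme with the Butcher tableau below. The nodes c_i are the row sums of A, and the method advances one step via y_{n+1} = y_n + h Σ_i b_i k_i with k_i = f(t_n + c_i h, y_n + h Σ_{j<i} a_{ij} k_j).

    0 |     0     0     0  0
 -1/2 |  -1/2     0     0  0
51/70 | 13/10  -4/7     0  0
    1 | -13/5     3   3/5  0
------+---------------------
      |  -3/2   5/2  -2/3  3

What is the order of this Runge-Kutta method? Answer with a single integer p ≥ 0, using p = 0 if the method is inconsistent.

0

b = (-3/2, 5/2, -2/3, 3)
c = (0, -1/2, 51/70, 1)
Ac = (0, 0, 2/7, -186/175)
Σ b_i: (-3/2)·1 + 5/2·1 + (-2/3)·1 + 3·1 = 10/3 ≠ 1 ⇒ order 0.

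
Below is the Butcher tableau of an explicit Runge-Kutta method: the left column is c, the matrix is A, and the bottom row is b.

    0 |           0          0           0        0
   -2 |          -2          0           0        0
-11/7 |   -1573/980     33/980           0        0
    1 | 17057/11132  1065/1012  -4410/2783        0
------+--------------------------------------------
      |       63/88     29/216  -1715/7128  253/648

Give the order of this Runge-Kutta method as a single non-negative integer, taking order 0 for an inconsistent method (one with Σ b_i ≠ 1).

b = (63/88, 29/216, -1715/7128, 253/648)
c = (0, -2, -11/7, 1)
Ac = (0, 0, -33/490, 195/506)
Σ b_i: 63/88·1 + 29/216·1 + (-1715/7128)·1 + 253/648·1 = 1 ✓
b·c: 29/216·(-2) + (-1715/7128)·(-11/7) + 253/648·1 = 1/2 ✓
b·c²: 29/216·4 + (-1715/7128)·121/49 + 253/648·1 = 1/3 ✓
b·Ac: (-1715/7128)·(-33/490) + 253/648·195/506 = 1/6 ✓
b·c³: 29/216·(-8) + (-1715/7128)·(-1331/343) + 253/648·1 = 1/4 ✓
b·(c∘Ac): (-1715/7128)·363/3430 + 253/648·195/506 = 1/8 ✓
b·Ac²: (-1715/7128)·33/245 + 253/648·75/253 = 1/12 ✓
b·A²c: 253/648·27/253 = 1/24 ✓; 4 stages ⇒ order 4.

4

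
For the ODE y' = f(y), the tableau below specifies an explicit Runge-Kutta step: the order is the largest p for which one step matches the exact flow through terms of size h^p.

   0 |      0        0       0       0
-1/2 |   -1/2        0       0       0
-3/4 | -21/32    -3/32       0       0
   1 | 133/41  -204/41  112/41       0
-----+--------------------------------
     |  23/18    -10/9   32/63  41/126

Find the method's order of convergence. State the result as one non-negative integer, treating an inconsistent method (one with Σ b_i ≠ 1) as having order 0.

4

b = (23/18, -10/9, 32/63, 41/126)
c = (0, -1/2, -3/4, 1)
Ac = (0, 0, 3/64, 18/41)
Σ b_i: 23/18·1 + (-10/9)·1 + 32/63·1 + 41/126·1 = 1 ✓
b·c: (-10/9)·(-1/2) + 32/63·(-3/4) + 41/126·1 = 1/2 ✓
b·c²: (-10/9)·1/4 + 32/63·9/16 + 41/126·1 = 1/3 ✓
b·Ac: 32/63·3/64 + 41/126·18/41 = 1/6 ✓
b·c³: (-10/9)·(-1/8) + 32/63·(-27/64) + 41/126·1 = 1/4 ✓
b·(c∘Ac): 32/63·(-9/256) + 41/126·18/41 = 1/8 ✓
b·Ac²: 32/63·(-3/128) + 41/126·12/41 = 1/12 ✓
b·A²c: 41/126·21/164 = 1/24 ✓; 4 stages ⇒ order 4.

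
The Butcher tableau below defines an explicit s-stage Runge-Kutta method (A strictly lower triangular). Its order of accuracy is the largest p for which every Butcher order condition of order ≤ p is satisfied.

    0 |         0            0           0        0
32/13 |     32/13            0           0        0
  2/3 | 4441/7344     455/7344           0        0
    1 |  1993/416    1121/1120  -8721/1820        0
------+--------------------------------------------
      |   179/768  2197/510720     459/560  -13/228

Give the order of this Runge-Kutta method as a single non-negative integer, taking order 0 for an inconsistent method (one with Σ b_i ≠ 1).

b = (179/768, 2197/510720, 459/560, -13/228)
c = (0, 32/13, 2/3, 1)
Ac = (0, 0, 70/459, -19/26)
Σ b_i: 179/768·1 + 2197/510720·1 + 459/560·1 + (-13/228)·1 = 1 ✓
b·c: 2197/510720·32/13 + 459/560·2/3 + (-13/228)·1 = 1/2 ✓
b·c²: 2197/510720·1024/169 + 459/560·4/9 + (-13/228)·1 = 1/3 ✓
b·Ac: 459/560·70/459 + (-13/228)·(-19/26) = 1/6 ✓
b·c³: 2197/510720·32768/2197 + 459/560·8/27 + (-13/228)·1 = 1/4 ✓
b·(c∘Ac): 459/560·140/1377 + (-13/228)·(-19/26) = 1/8 ✓
b·Ac²: 459/560·2240/5967 + (-13/228)·665/169 = 1/12 ✓
b·A²c: (-13/228)·(-19/26) = 1/24 ✓; 4 stages ⇒ order 4.

4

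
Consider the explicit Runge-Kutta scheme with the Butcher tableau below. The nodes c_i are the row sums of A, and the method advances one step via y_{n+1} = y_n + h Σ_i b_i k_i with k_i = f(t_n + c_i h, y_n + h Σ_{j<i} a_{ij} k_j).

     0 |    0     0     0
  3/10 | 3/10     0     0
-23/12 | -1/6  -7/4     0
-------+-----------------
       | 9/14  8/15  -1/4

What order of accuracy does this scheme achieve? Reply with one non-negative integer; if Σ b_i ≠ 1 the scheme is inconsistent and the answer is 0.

b = (9/14, 8/15, -1/4)
c = (0, 3/10, -23/12)
Ac = (0, 0, -21/40)
Σ b_i: 9/14·1 + 8/15·1 + (-1/4)·1 = 389/420 ≠ 1 ⇒ order 0.

0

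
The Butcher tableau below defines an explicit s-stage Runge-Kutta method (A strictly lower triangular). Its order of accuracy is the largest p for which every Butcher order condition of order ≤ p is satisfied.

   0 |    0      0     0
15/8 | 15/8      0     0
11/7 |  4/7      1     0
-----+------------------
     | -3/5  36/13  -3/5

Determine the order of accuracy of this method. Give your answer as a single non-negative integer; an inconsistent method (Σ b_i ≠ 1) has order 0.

b = (-3/5, 36/13, -3/5)
c = (0, 15/8, 11/7)
Ac = (0, 0, 15/8)
Σ b_i: (-3/5)·1 + 36/13·1 + (-3/5)·1 = 102/65 ≠ 1 ⇒ order 0.

0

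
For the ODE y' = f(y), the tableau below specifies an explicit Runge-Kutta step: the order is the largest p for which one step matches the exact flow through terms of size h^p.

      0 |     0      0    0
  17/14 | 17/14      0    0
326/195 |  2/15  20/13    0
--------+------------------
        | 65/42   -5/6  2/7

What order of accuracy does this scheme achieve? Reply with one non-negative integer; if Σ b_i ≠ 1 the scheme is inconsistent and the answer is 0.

b = (65/42, -5/6, 2/7)
c = (0, 17/14, 326/195)
Ac = (0, 0, 170/91)
Σ b_i: 65/42·1 + (-5/6)·1 + 2/7·1 = 1 ✓
b·c: (-5/6)·17/14 + 2/7·326/195 = -2917/5460 ≠ 1/2 ⇒ order 1.

1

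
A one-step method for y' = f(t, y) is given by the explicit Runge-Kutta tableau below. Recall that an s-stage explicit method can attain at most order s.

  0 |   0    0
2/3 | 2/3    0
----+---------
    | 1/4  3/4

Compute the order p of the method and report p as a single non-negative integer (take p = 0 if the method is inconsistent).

2

b = (1/4, 3/4)
c = (0, 2/3)
Σ b_i: 1/4·1 + 3/4·1 = 1 ✓
b·c: 3/4·2/3 = 1/2 ✓; 2 stages ⇒ order 2.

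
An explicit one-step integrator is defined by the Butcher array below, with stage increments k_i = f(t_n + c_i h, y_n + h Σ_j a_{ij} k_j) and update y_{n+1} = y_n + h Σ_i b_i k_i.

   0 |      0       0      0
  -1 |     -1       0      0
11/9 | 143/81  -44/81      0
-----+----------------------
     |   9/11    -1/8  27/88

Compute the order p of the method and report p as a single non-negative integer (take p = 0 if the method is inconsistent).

b = (9/11, -1/8, 27/88)
c = (0, -1, 11/9)
Ac = (0, 0, 44/81)
Σ b_i: 9/11·1 + (-1/8)·1 + 27/88·1 = 1 ✓
b·c: (-1/8)·(-1) + 27/88·11/9 = 1/2 ✓
b·c²: (-1/8)·1 + 27/88·121/81 = 1/3 ✓
b·Ac: 27/88·44/81 = 1/6 ✓; 3 stages ⇒ order 3.

3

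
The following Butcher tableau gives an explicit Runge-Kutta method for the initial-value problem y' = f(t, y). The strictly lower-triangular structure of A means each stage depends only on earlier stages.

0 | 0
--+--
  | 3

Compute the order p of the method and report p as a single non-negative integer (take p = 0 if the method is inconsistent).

b = (3)
c = (0)
Σ b_i: 3·1 = 3 ≠ 1 ⇒ order 0.

0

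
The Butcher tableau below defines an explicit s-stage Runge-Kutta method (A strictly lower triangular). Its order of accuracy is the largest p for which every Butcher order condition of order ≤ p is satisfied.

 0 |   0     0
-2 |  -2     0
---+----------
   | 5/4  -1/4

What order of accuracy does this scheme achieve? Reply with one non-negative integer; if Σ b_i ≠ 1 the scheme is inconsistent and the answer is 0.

b = (5/4, -1/4)
c = (0, -2)
Σ b_i: 5/4·1 + (-1/4)·1 = 1 ✓
b·c: (-1/4)·(-2) = 1/2 ✓; 2 stages ⇒ order 2.

2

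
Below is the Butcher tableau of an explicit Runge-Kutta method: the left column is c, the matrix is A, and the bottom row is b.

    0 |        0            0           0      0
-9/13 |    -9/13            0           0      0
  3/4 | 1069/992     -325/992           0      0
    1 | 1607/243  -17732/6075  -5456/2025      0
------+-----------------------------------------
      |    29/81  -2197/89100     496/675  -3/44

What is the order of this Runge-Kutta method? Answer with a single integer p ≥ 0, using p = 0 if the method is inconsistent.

4

b = (29/81, -2197/89100, 496/675, -3/44)
c = (0, -9/13, 3/4, 1)
Ac = (0, 0, 225/992, 0)
Σ b_i: 29/81·1 + (-2197/89100)·1 + 496/675·1 + (-3/44)·1 = 1 ✓
b·c: (-2197/89100)·(-9/13) + 496/675·3/4 + (-3/44)·1 = 1/2 ✓
b·c²: (-2197/89100)·81/169 + 496/675·9/16 + (-3/44)·1 = 1/3 ✓
b·Ac: 496/675·225/992 = 1/6 ✓
b·c³: (-2197/89100)·(-729/2197) + 496/675·27/64 + (-3/44)·1 = 1/4 ✓
b·(c∘Ac): 496/675·675/3968 = 1/8 ✓
b·Ac²: 496/675·(-2025/12896) + (-3/44)·(-341/117) = 1/12 ✓
b·A²c: (-3/44)·(-11/18) = 1/24 ✓; 4 stages ⇒ order 4.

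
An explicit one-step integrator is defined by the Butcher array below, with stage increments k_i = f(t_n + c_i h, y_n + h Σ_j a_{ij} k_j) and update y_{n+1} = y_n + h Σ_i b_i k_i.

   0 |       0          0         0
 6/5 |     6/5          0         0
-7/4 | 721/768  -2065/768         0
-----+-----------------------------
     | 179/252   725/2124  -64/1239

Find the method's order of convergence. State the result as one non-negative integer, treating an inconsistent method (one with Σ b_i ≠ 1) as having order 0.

3

b = (179/252, 725/2124, -64/1239)
c = (0, 6/5, -7/4)
Ac = (0, 0, -413/128)
Σ b_i: 179/252·1 + 725/2124·1 + (-64/1239)·1 = 1 ✓
b·c: 725/2124·6/5 + (-64/1239)·(-7/4) = 1/2 ✓
b·c²: 725/2124·36/25 + (-64/1239)·49/16 = 1/3 ✓
b·Ac: (-64/1239)·(-413/128) = 1/6 ✓; 3 stages ⇒ order 3.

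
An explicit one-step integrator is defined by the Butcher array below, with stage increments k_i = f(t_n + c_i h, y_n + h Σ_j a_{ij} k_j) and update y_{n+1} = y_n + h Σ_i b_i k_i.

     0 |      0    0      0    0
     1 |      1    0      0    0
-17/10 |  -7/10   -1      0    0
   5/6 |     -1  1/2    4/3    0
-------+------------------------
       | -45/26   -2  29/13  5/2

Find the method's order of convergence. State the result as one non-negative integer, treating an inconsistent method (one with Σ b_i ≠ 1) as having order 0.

b = (-45/26, -2, 29/13, 5/2)
c = (0, 1, -17/10, 5/6)
Ac = (0, 0, -1, -53/30)
Σ b_i: (-45/26)·1 + (-2)·1 + 29/13·1 + 5/2·1 = 1 ✓
b·c: (-2)·1 + 29/13·(-17/10) + 5/2·5/6 = -2893/780 ≠ 1/2 ⇒ order 1.

1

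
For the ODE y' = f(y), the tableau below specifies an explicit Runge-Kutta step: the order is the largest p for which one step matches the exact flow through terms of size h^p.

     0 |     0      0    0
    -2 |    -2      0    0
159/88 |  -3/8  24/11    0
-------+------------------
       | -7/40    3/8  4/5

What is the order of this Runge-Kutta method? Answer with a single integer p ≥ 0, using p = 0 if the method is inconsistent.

1

b = (-7/40, 3/8, 4/5)
c = (0, -2, 159/88)
Ac = (0, 0, -48/11)
Σ b_i: (-7/40)·1 + 3/8·1 + 4/5·1 = 1 ✓
b·c: 3/8·(-2) + 4/5·159/88 = 153/220 ≠ 1/2 ⇒ order 1.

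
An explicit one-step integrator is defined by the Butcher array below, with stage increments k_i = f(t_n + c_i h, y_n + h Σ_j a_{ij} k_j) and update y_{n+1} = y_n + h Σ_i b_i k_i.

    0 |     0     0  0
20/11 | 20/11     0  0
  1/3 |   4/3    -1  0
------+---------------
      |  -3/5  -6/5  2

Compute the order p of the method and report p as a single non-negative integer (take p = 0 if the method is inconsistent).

0

b = (-3/5, -6/5, 2)
c = (0, 20/11, 1/3)
Ac = (0, 0, -20/11)
Σ b_i: (-3/5)·1 + (-6/5)·1 + 2·1 = 1/5 ≠ 1 ⇒ order 0.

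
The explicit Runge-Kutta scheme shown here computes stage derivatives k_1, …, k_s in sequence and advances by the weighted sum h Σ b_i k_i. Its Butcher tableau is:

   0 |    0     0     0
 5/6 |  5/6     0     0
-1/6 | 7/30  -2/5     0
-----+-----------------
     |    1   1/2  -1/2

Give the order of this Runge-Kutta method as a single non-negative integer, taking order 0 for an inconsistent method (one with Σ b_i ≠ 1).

3

b = (1, 1/2, -1/2)
c = (0, 5/6, -1/6)
Ac = (0, 0, -1/3)
Σ b_i: 1·1 + 1/2·1 + (-1/2)·1 = 1 ✓
b·c: 1/2·5/6 + (-1/2)·(-1/6) = 1/2 ✓
b·c²: 1/2·25/36 + (-1/2)·1/36 = 1/3 ✓
b·Ac: (-1/2)·(-1/3) = 1/6 ✓; 3 stages ⇒ order 3.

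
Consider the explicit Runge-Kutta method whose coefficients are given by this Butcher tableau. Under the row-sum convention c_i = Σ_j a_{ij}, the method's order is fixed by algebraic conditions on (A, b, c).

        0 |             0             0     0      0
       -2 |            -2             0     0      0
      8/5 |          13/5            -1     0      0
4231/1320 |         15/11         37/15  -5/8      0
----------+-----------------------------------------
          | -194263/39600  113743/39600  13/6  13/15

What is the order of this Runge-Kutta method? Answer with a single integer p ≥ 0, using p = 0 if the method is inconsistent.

2

b = (-194263/39600, 113743/39600, 13/6, 13/15)
c = (0, -2, 8/5, 4231/1320)
Ac = (0, 0, 2, -89/15)
Σ b_i: (-194263/39600)·1 + 113743/39600·1 + 13/6·1 + 13/15·1 = 1 ✓
b·c: 113743/39600·(-2) + 13/6·8/5 + 13/15·4231/1320 = 1/2 ✓
b·c²: 113743/39600·4 + 13/6·64/25 + 13/15·17901361/1742400 = 677966893/26136000 ≠ 1/3 ⇒ order 2.
b·Ac: 13/6·2 + 13/15·(-89/15) = -182/225 ≠ 1/6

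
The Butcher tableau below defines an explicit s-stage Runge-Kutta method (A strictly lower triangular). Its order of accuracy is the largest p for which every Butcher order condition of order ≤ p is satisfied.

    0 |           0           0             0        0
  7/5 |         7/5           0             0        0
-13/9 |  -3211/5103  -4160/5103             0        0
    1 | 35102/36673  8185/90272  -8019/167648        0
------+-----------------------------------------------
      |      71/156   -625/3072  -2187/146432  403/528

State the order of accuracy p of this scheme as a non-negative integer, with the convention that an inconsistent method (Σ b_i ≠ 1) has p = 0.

b = (71/156, -625/3072, -2187/146432, 403/528)
c = (0, 7/5, -13/9, 1)
Ac = (0, 0, -832/729, 79/403)
Σ b_i: 71/156·1 + (-625/3072)·1 + (-2187/146432)·1 + 403/528·1 = 1 ✓
b·c: (-625/3072)·7/5 + (-2187/146432)·(-13/9) + 403/528·1 = 1/2 ✓
b·c²: (-625/3072)·49/25 + (-2187/146432)·169/81 + 403/528·1 = 1/3 ✓
b·Ac: (-2187/146432)·(-832/729) + 403/528·79/403 = 1/6 ✓
b·c³: (-625/3072)·343/125 + (-2187/146432)·(-2197/729) + 403/528·1 = 1/4 ✓
b·(c∘Ac): (-2187/146432)·10816/6561 + 403/528·79/403 = 1/8 ✓
b·Ac²: (-2187/146432)·(-5824/3645) + 403/528·157/2015 = 1/12 ✓
b·A²c: 403/528·22/403 = 1/24 ✓; 4 stages ⇒ order 4.

4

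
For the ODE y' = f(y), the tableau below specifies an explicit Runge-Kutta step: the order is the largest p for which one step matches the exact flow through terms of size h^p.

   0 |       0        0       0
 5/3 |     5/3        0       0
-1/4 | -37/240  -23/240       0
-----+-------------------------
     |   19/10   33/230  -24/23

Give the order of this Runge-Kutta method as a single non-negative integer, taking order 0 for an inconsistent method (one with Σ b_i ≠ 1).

3

b = (19/10, 33/230, -24/23)
c = (0, 5/3, -1/4)
Ac = (0, 0, -23/144)
Σ b_i: 19/10·1 + 33/230·1 + (-24/23)·1 = 1 ✓
b·c: 33/230·5/3 + (-24/23)·(-1/4) = 1/2 ✓
b·c²: 33/230·25/9 + (-24/23)·1/16 = 1/3 ✓
b·Ac: (-24/23)·(-23/144) = 1/6 ✓; 3 stages ⇒ order 3.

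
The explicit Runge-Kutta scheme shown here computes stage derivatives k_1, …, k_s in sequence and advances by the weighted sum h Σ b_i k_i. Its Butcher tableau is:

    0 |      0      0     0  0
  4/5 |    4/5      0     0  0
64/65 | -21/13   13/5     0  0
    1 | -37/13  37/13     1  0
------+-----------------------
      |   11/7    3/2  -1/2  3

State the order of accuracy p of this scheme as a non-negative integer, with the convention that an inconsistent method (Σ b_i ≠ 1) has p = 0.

b = (11/7, 3/2, -1/2, 3)
c = (0, 4/5, 64/65, 1)
Ac = (0, 0, 52/25, 212/65)
Σ b_i: 11/7·1 + 3/2·1 + (-1/2)·1 + 3·1 = 39/7 ≠ 1 ⇒ order 0.

0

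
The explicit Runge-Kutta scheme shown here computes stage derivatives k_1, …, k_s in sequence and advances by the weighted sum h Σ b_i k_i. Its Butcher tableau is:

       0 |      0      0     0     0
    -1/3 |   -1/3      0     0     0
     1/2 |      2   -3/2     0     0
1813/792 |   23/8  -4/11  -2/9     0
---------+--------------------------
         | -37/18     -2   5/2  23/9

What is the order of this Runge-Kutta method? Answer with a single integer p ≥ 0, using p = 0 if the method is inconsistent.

1

b = (-37/18, -2, 5/2, 23/9)
c = (0, -1/3, 1/2, 1813/792)
Ac = (0, 0, 1/2, 1/99)
Σ b_i: (-37/18)·1 + (-2)·1 + 5/2·1 + 23/9·1 = 1 ✓
b·c: (-2)·(-1/3) + 5/2·1/2 + 23/9·1813/792 = 55361/7128 ≠ 1/2 ⇒ order 1.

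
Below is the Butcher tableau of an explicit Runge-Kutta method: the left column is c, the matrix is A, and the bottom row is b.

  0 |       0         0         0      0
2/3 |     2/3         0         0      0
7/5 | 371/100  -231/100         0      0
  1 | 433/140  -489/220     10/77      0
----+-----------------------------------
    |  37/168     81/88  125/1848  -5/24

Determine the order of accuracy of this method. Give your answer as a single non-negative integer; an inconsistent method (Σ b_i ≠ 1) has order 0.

4

b = (37/168, 81/88, 125/1848, -5/24)
c = (0, 2/3, 7/5, 1)
Ac = (0, 0, -77/50, -13/10)
Σ b_i: 37/168·1 + 81/88·1 + 125/1848·1 + (-5/24)·1 = 1 ✓
b·c: 81/88·2/3 + 125/1848·7/5 + (-5/24)·1 = 1/2 ✓
b·c²: 81/88·4/9 + 125/1848·49/25 + (-5/24)·1 = 1/3 ✓
b·Ac: 125/1848·(-77/50) + (-5/24)·(-13/10) = 1/6 ✓
b·c³: 81/88·8/27 + 125/1848·343/125 + (-5/24)·1 = 1/4 ✓
b·(c∘Ac): 125/1848·(-539/250) + (-5/24)·(-13/10) = 1/8 ✓
b·Ac²: 125/1848·(-77/75) + (-5/24)·(-11/15) = 1/12 ✓
b·A²c: (-5/24)·(-1/5) = 1/24 ✓; 4 stages ⇒ order 4.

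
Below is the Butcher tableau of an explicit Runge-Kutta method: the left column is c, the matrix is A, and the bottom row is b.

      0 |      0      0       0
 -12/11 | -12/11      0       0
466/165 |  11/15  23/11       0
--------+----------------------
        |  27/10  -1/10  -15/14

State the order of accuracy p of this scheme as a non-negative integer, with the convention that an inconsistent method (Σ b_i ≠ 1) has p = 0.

0

b = (27/10, -1/10, -15/14)
c = (0, -12/11, 466/165)
Ac = (0, 0, -276/121)
Σ b_i: 27/10·1 + (-1/10)·1 + (-15/14)·1 = 107/70 ≠ 1 ⇒ order 0.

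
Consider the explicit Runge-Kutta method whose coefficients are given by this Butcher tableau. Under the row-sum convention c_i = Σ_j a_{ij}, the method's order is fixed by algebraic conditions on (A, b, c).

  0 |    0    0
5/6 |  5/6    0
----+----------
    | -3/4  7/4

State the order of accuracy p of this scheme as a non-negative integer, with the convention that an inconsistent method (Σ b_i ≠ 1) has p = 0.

b = (-3/4, 7/4)
c = (0, 5/6)
Σ b_i: (-3/4)·1 + 7/4·1 = 1 ✓
b·c: 7/4·5/6 = 35/24 ≠ 1/2 ⇒ order 1.

1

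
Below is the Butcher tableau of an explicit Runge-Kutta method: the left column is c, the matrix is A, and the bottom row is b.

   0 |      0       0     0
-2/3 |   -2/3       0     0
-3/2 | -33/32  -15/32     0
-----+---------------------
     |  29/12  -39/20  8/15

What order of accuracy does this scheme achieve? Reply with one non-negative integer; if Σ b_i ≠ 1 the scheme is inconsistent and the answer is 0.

b = (29/12, -39/20, 8/15)
c = (0, -2/3, -3/2)
Ac = (0, 0, 5/16)
Σ b_i: 29/12·1 + (-39/20)·1 + 8/15·1 = 1 ✓
b·c: (-39/20)·(-2/3) + 8/15·(-3/2) = 1/2 ✓
b·c²: (-39/20)·4/9 + 8/15·9/4 = 1/3 ✓
b·Ac: 8/15·5/16 = 1/6 ✓; 3 stages ⇒ order 3.

3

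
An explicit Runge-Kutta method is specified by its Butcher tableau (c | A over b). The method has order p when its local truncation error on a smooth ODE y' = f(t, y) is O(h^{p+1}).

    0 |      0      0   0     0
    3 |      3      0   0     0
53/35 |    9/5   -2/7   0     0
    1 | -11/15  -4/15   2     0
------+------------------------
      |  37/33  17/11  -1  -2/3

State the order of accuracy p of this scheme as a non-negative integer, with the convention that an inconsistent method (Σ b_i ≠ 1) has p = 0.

1

b = (37/33, 17/11, -1, -2/3)
c = (0, 3, 53/35, 1)
Ac = (0, 0, -6/7, 78/35)
Σ b_i: 37/33·1 + 17/11·1 + (-1)·1 + (-2/3)·1 = 1 ✓
b·c: 17/11·3 + (-1)·53/35 + (-2/3)·1 = 2836/1155 ≠ 1/2 ⇒ order 1.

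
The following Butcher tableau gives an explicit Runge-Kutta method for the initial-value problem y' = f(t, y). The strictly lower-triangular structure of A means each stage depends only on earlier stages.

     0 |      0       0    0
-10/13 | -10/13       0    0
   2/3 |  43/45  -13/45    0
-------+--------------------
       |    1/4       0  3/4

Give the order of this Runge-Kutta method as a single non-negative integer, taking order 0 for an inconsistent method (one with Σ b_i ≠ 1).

b = (1/4, 0, 3/4)
c = (0, -10/13, 2/3)
Ac = (0, 0, 2/9)
Σ b_i: 1/4·1 + 3/4·1 = 1 ✓
b·c: 3/4·2/3 = 1/2 ✓
b·c²: 3/4·4/9 = 1/3 ✓
b·Ac: 3/4·2/9 = 1/6 ✓; 3 stages ⇒ order 3.

3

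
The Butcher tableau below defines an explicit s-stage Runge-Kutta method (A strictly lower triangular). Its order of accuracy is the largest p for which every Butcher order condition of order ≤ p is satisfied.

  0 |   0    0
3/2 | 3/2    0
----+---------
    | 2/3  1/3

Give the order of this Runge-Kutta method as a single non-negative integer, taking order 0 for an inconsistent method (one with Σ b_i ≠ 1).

2

b = (2/3, 1/3)
c = (0, 3/2)
Σ b_i: 2/3·1 + 1/3·1 = 1 ✓
b·c: 1/3·3/2 = 1/2 ✓; 2 stages ⇒ order 2.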